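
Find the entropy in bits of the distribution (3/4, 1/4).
0.8113 bits

Shannon entropy is H(X) = -Σ p(x) log p(x).

For P = (3/4, 1/4):
H = -3/4 × log_2(3/4) -1/4 × log_2(1/4)
H = 0.8113 bits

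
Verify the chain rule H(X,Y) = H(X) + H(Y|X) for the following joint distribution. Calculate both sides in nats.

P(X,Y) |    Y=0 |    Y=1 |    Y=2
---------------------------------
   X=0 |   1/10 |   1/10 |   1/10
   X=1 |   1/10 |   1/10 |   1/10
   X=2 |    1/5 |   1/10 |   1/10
H(X,Y) = 2.1640, H(X) = 1.0889, H(Y|X) = 1.0751 (all in nats)

Chain rule: H(X,Y) = H(X) + H(Y|X)

Left side — joint entropy directly:
H(X,Y) = -Σ p(x,y) log p(x,y) = 2.1640 nats

Right side — compute H(Y|X) from the conditional distributions:
P(X) = (3/10, 3/10, 2/5), so H(X) = 1.0889 nats
H(Y|X) = Σ_x P(X=x) · H(Y|X=x):
  P(Y|X=0) = (1/3, 1/3, 1/3), H(Y|X=0) = 1.0986, weight P(X=0) = 3/10
  P(Y|X=1) = (1/3, 1/3, 1/3), H(Y|X=1) = 1.0986, weight P(X=1) = 3/10
  P(Y|X=2) = (1/2, 1/4, 1/4), H(Y|X=2) = 1.0397, weight P(X=2) = 2/5
H(Y|X) = 1.0751 nats

H(X) + H(Y|X) = 1.0889 + 1.0751 = 2.1640 nats

Both sides equal 2.1640 nats. ✓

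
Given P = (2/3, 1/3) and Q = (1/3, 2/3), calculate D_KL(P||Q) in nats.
0.2310 nats

KL divergence: D_KL(P||Q) = Σ p(x) log(p(x)/q(x))

Computing term by term:
  x=0: 2/3 × log_e[(2/3)/(1/3)] = 2/3 × 0.6931 = 0.4621
  x=1: 1/3 × log_e[(1/3)/(2/3)] = 1/3 × -0.6931 = -0.2310

D_KL(P||Q) = 0.2310 nats

Note: KL divergence is always non-negative and equals 0 iff P = Q.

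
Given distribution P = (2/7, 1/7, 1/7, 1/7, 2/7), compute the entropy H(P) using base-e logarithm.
1.5498 nats

Shannon entropy is H(X) = -Σ p(x) log p(x).

For P = (2/7, 1/7, 1/7, 1/7, 2/7):
H = -2/7 × log_e(2/7) -1/7 × log_e(1/7) -1/7 × log_e(1/7) -1/7 × log_e(1/7) -2/7 × log_e(2/7)
H = 1.5498 nats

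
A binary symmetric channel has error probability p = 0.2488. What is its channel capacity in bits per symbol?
0.1906 bits

For a binary symmetric channel (BSC) with error probability p:
Capacity C = 1 - H(p) bits per symbol

where H(p) = -p log₂(p) - (1-p) log₂(1-p) is the binary entropy function.

H(0.2488) = 0.8094 bits
C = 1 - 0.8094 = 0.1906 bits per symbol

This means we can reliably transmit up to 0.1906 bits of information per channel use.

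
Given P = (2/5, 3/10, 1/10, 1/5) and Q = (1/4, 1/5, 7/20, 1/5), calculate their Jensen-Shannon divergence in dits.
0.0219 dits

Jensen-Shannon divergence is:
JSD(P||Q) = 0.5 × D_KL(P||M) + 0.5 × D_KL(Q||M)
where M = 0.5 × (P + Q) is the mixture distribution.

M = 0.5 × (2/5, 3/10, 1/10, 1/5) + 0.5 × (1/4, 1/5, 7/20, 1/5) = (13/40, 1/4, 9/40, 1/5)

D_KL(P||M) = 0.0246 dits
D_KL(Q||M) = 0.0193 dits

JSD(P||Q) = 0.5 × 0.0246 + 0.5 × 0.0193 = 0.0219 dits

Unlike KL divergence, JSD is symmetric and bounded: 0 ≤ JSD ≤ log(2).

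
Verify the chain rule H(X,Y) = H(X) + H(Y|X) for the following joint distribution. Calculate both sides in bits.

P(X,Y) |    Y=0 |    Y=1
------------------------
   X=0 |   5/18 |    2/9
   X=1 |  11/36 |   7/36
H(X,Y) = 1.9776, H(X) = 1.0000, H(Y|X) = 0.9776 (all in bits)

Chain rule: H(X,Y) = H(X) + H(Y|X)

Left side — joint entropy directly:
H(X,Y) = -Σ p(x,y) log p(x,y) = 1.9776 bits

Right side — compute H(Y|X) from the conditional distributions:
P(X) = (1/2, 1/2), so H(X) = 1.0000 bits
H(Y|X) = Σ_x P(X=x) · H(Y|X=x):
  P(Y|X=0) = (5/9, 4/9), H(Y|X=0) = 0.9911, weight P(X=0) = 1/2
  P(Y|X=1) = (11/18, 7/18), H(Y|X=1) = 0.9641, weight P(X=1) = 1/2
H(Y|X) = 0.9776 bits

H(X) + H(Y|X) = 1.0000 + 0.9776 = 1.9776 bits

Both sides equal 1.9776 bits. ✓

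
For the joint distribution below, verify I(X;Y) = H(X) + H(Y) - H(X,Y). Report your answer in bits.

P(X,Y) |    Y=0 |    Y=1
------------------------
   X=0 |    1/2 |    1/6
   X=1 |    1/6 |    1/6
I(X;Y) = 0.0441 bits

Mutual information has multiple equivalent forms:
- I(X;Y) = H(X) - H(X|Y)
- I(X;Y) = H(Y) - H(Y|X)
- I(X;Y) = H(X) + H(Y) - H(X,Y)

Computing all quantities:
H(X) = 0.9183, H(Y) = 0.9183, H(X,Y) = 1.7925
H(X|Y) = 0.8742, H(Y|X) = 0.8742

Verification:
H(X) - H(X|Y) = 0.9183 - 0.8742 = 0.0441
H(Y) - H(Y|X) = 0.9183 - 0.8742 = 0.0441
H(X) + H(Y) - H(X,Y) = 0.9183 + 0.9183 - 1.7925 = 0.0441

All forms give I(X;Y) = 0.0441 bits. ✓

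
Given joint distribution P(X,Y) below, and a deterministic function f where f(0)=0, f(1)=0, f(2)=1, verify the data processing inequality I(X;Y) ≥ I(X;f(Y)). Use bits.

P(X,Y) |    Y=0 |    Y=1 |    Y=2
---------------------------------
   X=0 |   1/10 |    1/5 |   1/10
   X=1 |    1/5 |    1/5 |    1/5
I(X;Y) = 0.0200, I(X;f(Y)) = 0.0058, inequality holds: 0.0200 ≥ 0.0058

Data Processing Inequality: For any Markov chain X → Y → Z, we have I(X;Y) ≥ I(X;Z).

Here Z = f(Y) is a deterministic function of Y, forming X → Y → Z.

Original I(X;Y) = 0.0200 bits

After applying f:
P(X,Z) where Z=f(Y):
- P(X,Z=0) = P(X,Y=0) + P(X,Y=1)
- P(X,Z=1) = P(X,Y=2)

I(X;Z) = I(X;f(Y)) = 0.0058 bits

Verification: 0.0200 ≥ 0.0058 ✓

Information cannot be created by processing; the function f can only lose information about X.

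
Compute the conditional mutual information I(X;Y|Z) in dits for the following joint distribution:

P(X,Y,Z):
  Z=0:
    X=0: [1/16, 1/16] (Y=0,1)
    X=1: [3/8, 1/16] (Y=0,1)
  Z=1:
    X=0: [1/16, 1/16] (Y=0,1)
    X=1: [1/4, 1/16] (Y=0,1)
0.0220 dits

Conditional mutual information: I(X;Y|Z) = H(X|Z) + H(Y|Z) - H(X,Y|Z)

H(Z) = 0.2976
H(X,Z) = 0.5407 → H(X|Z) = 0.2431
H(Y,Z) = 0.5407 → H(Y|Z) = 0.2431
H(X,Y,Z) = 0.7618 → H(X,Y|Z) = 0.4642

I(X;Y|Z) = 0.2431 + 0.2431 - 0.4642 = 0.0220 dits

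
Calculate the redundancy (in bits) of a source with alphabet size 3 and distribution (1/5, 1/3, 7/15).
0.0791 bits

Redundancy measures how far a source is from maximum entropy:
R = H_max - H(X)

Maximum entropy for 3 symbols: H_max = log_2(3) = 1.5850 bits
Actual entropy: H(X) = 1.5058 bits
Redundancy: R = 1.5850 - 1.5058 = 0.0791 bits

This redundancy represents potential for compression: the source could be compressed by 0.0791 bits per symbol.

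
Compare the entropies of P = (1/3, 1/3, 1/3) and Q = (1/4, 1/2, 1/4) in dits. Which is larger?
P

Computing entropies in dits:
H(P) = 0.4771
H(Q) = 0.4515

Distribution P has higher entropy.

Intuition: The distribution closer to uniform (more spread out) has higher entropy.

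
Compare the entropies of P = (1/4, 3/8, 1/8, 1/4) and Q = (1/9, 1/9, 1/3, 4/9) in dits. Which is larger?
P

Computing entropies in dits:
H(P) = 0.5737
H(Q) = 0.5276

Distribution P has higher entropy.

Intuition: The distribution closer to uniform (more spread out) has higher entropy.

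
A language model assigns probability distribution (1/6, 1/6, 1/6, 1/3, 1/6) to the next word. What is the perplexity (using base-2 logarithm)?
4.7622

Perplexity is 2^H (or exp(H) for natural log).

First, H = -Σ p log p = 2.2516 bits
Perplexity = 2^2.2516 = 4.7622

Interpretation: The model's uncertainty is equivalent to choosing uniformly among 4.8 options.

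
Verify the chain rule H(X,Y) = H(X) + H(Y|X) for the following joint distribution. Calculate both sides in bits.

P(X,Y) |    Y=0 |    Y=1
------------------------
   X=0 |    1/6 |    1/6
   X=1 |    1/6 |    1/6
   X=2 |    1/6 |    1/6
H(X,Y) = 2.5850, H(X) = 1.5850, H(Y|X) = 1.0000 (all in bits)

Chain rule: H(X,Y) = H(X) + H(Y|X)

Left side — joint entropy directly:
H(X,Y) = -Σ p(x,y) log p(x,y) = 2.5850 bits

Right side — compute H(Y|X) from the conditional distributions:
P(X) = (1/3, 1/3, 1/3), so H(X) = 1.5850 bits
H(Y|X) = Σ_x P(X=x) · H(Y|X=x):
  P(Y|X=0) = (1/2, 1/2), H(Y|X=0) = 1.0000, weight P(X=0) = 1/3
  P(Y|X=1) = (1/2, 1/2), H(Y|X=1) = 1.0000, weight P(X=1) = 1/3
  P(Y|X=2) = (1/2, 1/2), H(Y|X=2) = 1.0000, weight P(X=2) = 1/3
H(Y|X) = 1.0000 bits

H(X) + H(Y|X) = 1.5850 + 1.0000 = 2.5850 bits

Both sides equal 2.5850 bits. ✓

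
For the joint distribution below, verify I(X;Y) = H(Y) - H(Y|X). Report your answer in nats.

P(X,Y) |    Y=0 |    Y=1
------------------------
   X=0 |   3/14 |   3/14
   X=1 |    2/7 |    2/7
I(X;Y) = 0.0000 nats

Mutual information has multiple equivalent forms:
- I(X;Y) = H(X) - H(X|Y)
- I(X;Y) = H(Y) - H(Y|X)
- I(X;Y) = H(X) + H(Y) - H(X,Y)

Computing all quantities:
H(X) = 0.6829, H(Y) = 0.6931, H(X,Y) = 1.3761
H(X|Y) = 0.6829, H(Y|X) = 0.6931

Verification:
H(X) - H(X|Y) = 0.6829 - 0.6829 = 0.0000
H(Y) - H(Y|X) = 0.6931 - 0.6931 = 0.0000
H(X) + H(Y) - H(X,Y) = 0.6829 + 0.6931 - 1.3761 = 0.0000

All forms give I(X;Y) = 0.0000 nats. ✓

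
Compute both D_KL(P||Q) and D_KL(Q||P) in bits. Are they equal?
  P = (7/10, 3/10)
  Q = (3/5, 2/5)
D_KL(P||Q) = 0.0312, D_KL(Q||P) = 0.0326

KL divergence is not symmetric: D_KL(P||Q) ≠ D_KL(Q||P) in general.

D_KL(P||Q) = 0.0312 bits
D_KL(Q||P) = 0.0326 bits

No, they are not equal!

This asymmetry is why KL divergence is not a true distance metric.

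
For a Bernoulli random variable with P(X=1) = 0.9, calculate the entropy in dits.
0.1412 dits

The binary entropy function is:
H(p) = -p log(p) - (1-p) log(1-p)

H(0.9) = -0.9 × log_10(0.9) - 0.1 × log_10(0.1)
H(0.9) = 0.1412 dits

Note: Binary entropy is maximized at p=0.5 (H=1 bit) and minimized at p=0 or p=1 (H=0).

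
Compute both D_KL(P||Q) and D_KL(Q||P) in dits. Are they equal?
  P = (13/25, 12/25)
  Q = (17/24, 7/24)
D_KL(P||Q) = 0.0340, D_KL(Q||P) = 0.0320

KL divergence is not symmetric: D_KL(P||Q) ≠ D_KL(Q||P) in general.

D_KL(P||Q) = 0.0340 dits
D_KL(Q||P) = 0.0320 dits

No, they are not equal!

This asymmetry is why KL divergence is not a true distance metric.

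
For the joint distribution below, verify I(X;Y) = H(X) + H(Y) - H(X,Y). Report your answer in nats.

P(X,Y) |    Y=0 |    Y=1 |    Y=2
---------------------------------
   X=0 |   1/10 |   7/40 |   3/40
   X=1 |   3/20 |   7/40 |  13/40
I(X;Y) = 0.0436 nats

Mutual information has multiple equivalent forms:
- I(X;Y) = H(X) - H(X|Y)
- I(X;Y) = H(Y) - H(Y|X)
- I(X;Y) = H(X) + H(Y) - H(X,Y)

Computing all quantities:
H(X) = 0.6474, H(Y) = 1.0805, H(X,Y) = 1.6844
H(X|Y) = 0.6039, H(Y|X) = 1.0370

Verification:
H(X) - H(X|Y) = 0.6474 - 0.6039 = 0.0436
H(Y) - H(Y|X) = 1.0805 - 1.0370 = 0.0436
H(X) + H(Y) - H(X,Y) = 0.6474 + 1.0805 - 1.6844 = 0.0436

All forms give I(X;Y) = 0.0436 nats. ✓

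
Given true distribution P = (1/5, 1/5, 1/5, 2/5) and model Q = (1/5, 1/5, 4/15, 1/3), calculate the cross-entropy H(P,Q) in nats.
1.3476 nats

Cross-entropy: H(P,Q) = -Σ p(x) log q(x)

Alternatively: H(P,Q) = H(P) + D_KL(P||Q)
H(P) = 1.3322 nats
D_KL(P||Q) = 0.0154 nats

H(P,Q) = 1.3322 + 0.0154 = 1.3476 nats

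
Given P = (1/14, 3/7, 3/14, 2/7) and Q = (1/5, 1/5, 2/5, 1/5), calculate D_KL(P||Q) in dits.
0.0961 dits

KL divergence: D_KL(P||Q) = Σ p(x) log(p(x)/q(x))

Computing term by term:
  x=0: 1/14 × log_10[(1/14)/(1/5)] = 1/14 × -0.4472 = -0.0319
  x=1: 3/7 × log_10[(3/7)/(1/5)] = 3/7 × 0.3310 = 0.1419
  x=2: 3/14 × log_10[(3/14)/(2/5)] = 3/14 × -0.2711 = -0.0581
  x=3: 2/7 × log_10[(2/7)/(1/5)] = 2/7 × 0.1549 = 0.0443

D_KL(P||Q) = 0.0961 dits

Note: KL divergence is always non-negative and equals 0 iff P = Q.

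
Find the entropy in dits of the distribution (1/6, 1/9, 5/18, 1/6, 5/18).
0.6745 dits

Shannon entropy is H(X) = -Σ p(x) log p(x).

For P = (1/6, 1/9, 5/18, 1/6, 5/18):
H = -1/6 × log_10(1/6) -1/9 × log_10(1/9) -5/18 × log_10(5/18) -1/6 × log_10(1/6) -5/18 × log_10(5/18)
H = 0.6745 dits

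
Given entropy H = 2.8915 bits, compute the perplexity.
7.4204

Perplexity is 2^H (or exp(H) for natural log).

H = 2.8915 bits
Perplexity = 2^2.8915 = 7.4204

Interpretation: The model's uncertainty is equivalent to choosing uniformly among 7.4 options.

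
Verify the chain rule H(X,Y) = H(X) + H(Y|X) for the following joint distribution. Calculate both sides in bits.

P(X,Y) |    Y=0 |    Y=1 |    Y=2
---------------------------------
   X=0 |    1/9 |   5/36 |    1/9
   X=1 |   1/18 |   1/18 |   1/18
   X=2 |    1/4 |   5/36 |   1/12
H(X,Y) = 2.9893, H(X) = 1.4726, H(Y|X) = 1.5166 (all in bits)

Chain rule: H(X,Y) = H(X) + H(Y|X)

Left side — joint entropy directly:
H(X,Y) = -Σ p(x,y) log p(x,y) = 2.9893 bits

Right side — compute H(Y|X) from the conditional distributions:
P(X) = (13/36, 1/6, 17/36), so H(X) = 1.4726 bits
H(Y|X) = Σ_x P(X=x) · H(Y|X=x):
  P(Y|X=0) = (4/13, 5/13, 4/13), H(Y|X=0) = 1.5766, weight P(X=0) = 13/36
  P(Y|X=1) = (1/3, 1/3, 1/3), H(Y|X=1) = 1.5850, weight P(X=1) = 1/6
  P(Y|X=2) = (9/17, 5/17, 3/17), H(Y|X=2) = 1.4466, weight P(X=2) = 17/36
H(Y|X) = 1.5166 bits

H(X) + H(Y|X) = 1.4726 + 1.5166 = 2.9893 bits

Both sides equal 2.9893 bits. ✓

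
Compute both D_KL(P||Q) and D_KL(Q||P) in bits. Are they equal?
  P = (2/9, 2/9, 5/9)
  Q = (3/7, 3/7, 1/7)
D_KL(P||Q) = 0.6674, D_KL(Q||P) = 0.5323

KL divergence is not symmetric: D_KL(P||Q) ≠ D_KL(Q||P) in general.

D_KL(P||Q) = 0.6674 bits
D_KL(Q||P) = 0.5323 bits

No, they are not equal!

This asymmetry is why KL divergence is not a true distance metric.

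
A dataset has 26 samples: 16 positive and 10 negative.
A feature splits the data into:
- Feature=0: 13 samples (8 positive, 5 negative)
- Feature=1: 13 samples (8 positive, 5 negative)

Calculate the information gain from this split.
0.0000 bits

Information Gain = H(Y) - H(Y|Feature)

Before split:
P(positive) = 16/26 = 0.6154
H(Y) = 0.9612 bits

After split:
Feature=0: H = 0.9612 bits (weight = 13/26)
Feature=1: H = 0.9612 bits (weight = 13/26)
H(Y|Feature) = (13/26)×0.9612 + (13/26)×0.9612 = 0.9612 bits

Information Gain = 0.9612 - 0.9612 = 0.0000 bits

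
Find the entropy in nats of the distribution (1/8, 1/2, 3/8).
0.9743 nats

Shannon entropy is H(X) = -Σ p(x) log p(x).

For P = (1/8, 1/2, 3/8):
H = -1/8 × log_e(1/8) -1/2 × log_e(1/2) -3/8 × log_e(3/8)
H = 0.9743 nats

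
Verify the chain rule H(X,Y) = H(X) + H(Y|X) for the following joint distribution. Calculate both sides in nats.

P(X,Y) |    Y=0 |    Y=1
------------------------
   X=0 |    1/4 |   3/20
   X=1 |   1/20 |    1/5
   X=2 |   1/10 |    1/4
H(X,Y) = 1.6796, H(X) = 1.0805, H(Y|X) = 0.5991 (all in nats)

Chain rule: H(X,Y) = H(X) + H(Y|X)

Left side — joint entropy directly:
H(X,Y) = -Σ p(x,y) log p(x,y) = 1.6796 nats

Right side — compute H(Y|X) from the conditional distributions:
P(X) = (2/5, 1/4, 7/20), so H(X) = 1.0805 nats
H(Y|X) = Σ_x P(X=x) · H(Y|X=x):
  P(Y|X=0) = (5/8, 3/8), H(Y|X=0) = 0.6616, weight P(X=0) = 2/5
  P(Y|X=1) = (1/5, 4/5), H(Y|X=1) = 0.5004, weight P(X=1) = 1/4
  P(Y|X=2) = (2/7, 5/7), H(Y|X=2) = 0.5983, weight P(X=2) = 7/20
H(Y|X) = 0.5991 nats

H(X) + H(Y|X) = 1.0805 + 0.5991 = 1.6796 nats

Both sides equal 1.6796 nats. ✓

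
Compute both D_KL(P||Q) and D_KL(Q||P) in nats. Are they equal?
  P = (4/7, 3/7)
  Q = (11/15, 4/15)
D_KL(P||Q) = 0.0608, D_KL(Q||P) = 0.0564

KL divergence is not symmetric: D_KL(P||Q) ≠ D_KL(Q||P) in general.

D_KL(P||Q) = 0.0608 nats
D_KL(Q||P) = 0.0564 nats

No, they are not equal!

This asymmetry is why KL divergence is not a true distance metric.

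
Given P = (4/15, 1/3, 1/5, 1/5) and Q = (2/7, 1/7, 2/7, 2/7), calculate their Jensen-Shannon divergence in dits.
0.0119 dits

Jensen-Shannon divergence is:
JSD(P||Q) = 0.5 × D_KL(P||M) + 0.5 × D_KL(Q||M)
where M = 0.5 × (P + Q) is the mixture distribution.

M = 0.5 × (4/15, 1/3, 1/5, 1/5) + 0.5 × (2/7, 1/7, 2/7, 2/7) = (0.27619, 5/21, 0.242857, 0.242857)

D_KL(P||M) = 0.0109 dits
D_KL(Q||M) = 0.0128 dits

JSD(P||Q) = 0.5 × 0.0109 + 0.5 × 0.0128 = 0.0119 dits

Unlike KL divergence, JSD is symmetric and bounded: 0 ≤ JSD ≤ log(2).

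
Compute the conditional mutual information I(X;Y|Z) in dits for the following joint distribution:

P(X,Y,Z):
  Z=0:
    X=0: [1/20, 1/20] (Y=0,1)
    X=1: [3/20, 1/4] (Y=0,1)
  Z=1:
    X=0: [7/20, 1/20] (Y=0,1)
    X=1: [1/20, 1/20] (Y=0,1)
0.0142 dits

Conditional mutual information: I(X;Y|Z) = H(X|Z) + H(Y|Z) - H(X,Y|Z)

H(Z) = 0.3010
H(X,Z) = 0.5184 → H(X|Z) = 0.2173
H(Y,Z) = 0.5558 → H(Y|Z) = 0.2548
H(X,Y,Z) = 0.7589 → H(X,Y|Z) = 0.4579

I(X;Y|Z) = 0.2173 + 0.2548 - 0.4579 = 0.0142 dits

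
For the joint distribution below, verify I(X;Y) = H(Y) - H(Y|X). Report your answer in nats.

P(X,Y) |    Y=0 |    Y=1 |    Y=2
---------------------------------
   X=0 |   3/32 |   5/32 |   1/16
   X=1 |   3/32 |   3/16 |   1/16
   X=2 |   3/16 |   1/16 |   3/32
I(X;Y) = 0.0604 nats

Mutual information has multiple equivalent forms:
- I(X;Y) = H(X) - H(X|Y)
- I(X;Y) = H(Y) - H(Y|X)
- I(X;Y) = H(X) + H(Y) - H(X,Y)

Computing all quantities:
H(X) = 1.0976, H(Y) = 1.0662, H(X,Y) = 2.1034
H(X|Y) = 1.0372, H(Y|X) = 1.0058

Verification:
H(X) - H(X|Y) = 1.0976 - 1.0372 = 0.0604
H(Y) - H(Y|X) = 1.0662 - 1.0058 = 0.0604
H(X) + H(Y) - H(X,Y) = 1.0976 + 1.0662 - 2.1034 = 0.0604

All forms give I(X;Y) = 0.0604 nats. ✓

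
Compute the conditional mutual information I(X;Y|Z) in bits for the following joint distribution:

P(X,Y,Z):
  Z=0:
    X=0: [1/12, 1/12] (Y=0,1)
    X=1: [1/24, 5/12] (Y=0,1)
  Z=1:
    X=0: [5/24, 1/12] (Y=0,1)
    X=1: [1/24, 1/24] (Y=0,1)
0.0924 bits

Conditional mutual information: I(X;Y|Z) = H(X|Z) + H(Y|Z) - H(X,Y|Z)

H(Z) = 0.9544
H(X,Z) = 1.7639 → H(X|Z) = 0.8095
H(Y,Z) = 1.7500 → H(Y|Z) = 0.7956
H(X,Y,Z) = 2.4671 → H(X,Y|Z) = 1.5127

I(X;Y|Z) = 0.8095 + 0.7956 - 1.5127 = 0.0924 bits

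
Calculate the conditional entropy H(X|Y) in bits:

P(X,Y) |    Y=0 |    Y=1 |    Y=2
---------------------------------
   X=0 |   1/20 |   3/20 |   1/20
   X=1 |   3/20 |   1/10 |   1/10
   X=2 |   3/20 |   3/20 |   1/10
1.5121 bits

Using the chain rule: H(X|Y) = H(X,Y) - H(Y)

First, compute H(X,Y) = 3.0710 bits

Marginal P(Y) = (7/20, 2/5, 1/4)
H(Y) = 1.5589 bits

H(X|Y) = H(X,Y) - H(Y) = 3.0710 - 1.5589 = 1.5121 bits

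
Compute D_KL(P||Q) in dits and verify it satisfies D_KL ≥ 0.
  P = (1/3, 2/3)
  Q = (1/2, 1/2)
0.0246 dits

KL divergence satisfies the Gibbs inequality: D_KL(P||Q) ≥ 0 for all distributions P, Q.

D_KL(P||Q) = Σ p(x) log(p(x)/q(x))
Term by term:
  x=0: 1/3 × log_10[(1/3)/(1/2)] = -0.0587
  x=1: 2/3 × log_10[(2/3)/(1/2)] = 0.0833
D_KL(P||Q) = 0.0246 dits

D_KL(P||Q) = 0.0246 ≥ 0 ✓

This non-negativity is a fundamental property: relative entropy cannot be negative because it measures how different Q is from P.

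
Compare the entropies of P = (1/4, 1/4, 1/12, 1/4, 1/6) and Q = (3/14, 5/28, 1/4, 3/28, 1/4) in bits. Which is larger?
Q

Computing entropies in bits:
H(P) = 2.2296
H(Q) = 2.2653

Distribution Q has higher entropy.

Intuition: The distribution closer to uniform (more spread out) has higher entropy.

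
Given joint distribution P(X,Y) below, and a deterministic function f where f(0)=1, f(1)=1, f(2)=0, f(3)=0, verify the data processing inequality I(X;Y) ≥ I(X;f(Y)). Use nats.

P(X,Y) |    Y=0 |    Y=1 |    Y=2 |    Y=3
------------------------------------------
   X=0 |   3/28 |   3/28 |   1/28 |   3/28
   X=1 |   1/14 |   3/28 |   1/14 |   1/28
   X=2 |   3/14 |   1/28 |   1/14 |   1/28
I(X;Y) = 0.0934, I(X;f(Y)) = 0.0042, inequality holds: 0.0934 ≥ 0.0042

Data Processing Inequality: For any Markov chain X → Y → Z, we have I(X;Y) ≥ I(X;Z).

Here Z = f(Y) is a deterministic function of Y, forming X → Y → Z.

Original I(X;Y) = 0.0934 nats

After applying f:
P(X,Z) where Z=f(Y):
- P(X,Z=0) = P(X,Y=2) + P(X,Y=3)
- P(X,Z=1) = P(X,Y=0) + P(X,Y=1)

I(X;Z) = I(X;f(Y)) = 0.0042 nats

Verification: 0.0934 ≥ 0.0042 ✓

Information cannot be created by processing; the function f can only lose information about X.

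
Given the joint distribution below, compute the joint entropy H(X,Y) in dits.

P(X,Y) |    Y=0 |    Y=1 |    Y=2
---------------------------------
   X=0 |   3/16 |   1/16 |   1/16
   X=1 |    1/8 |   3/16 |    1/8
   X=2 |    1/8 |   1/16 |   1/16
0.9123 dits

Joint entropy is H(X,Y) = -Σ_{x,y} p(x,y) log p(x,y).

Summing over all non-zero entries:
H(X,Y) = -[3/16·log_10(3/16) + 1/16·log_10(1/16) + 1/16·log_10(1/16) + 1/8·log_10(1/8) + 3/16·log_10(3/16) + 1/8·log_10(1/8) + 1/8·log_10(1/8) + 1/16·log_10(1/16) + 1/16·log_10(1/16)]
H(X,Y) = 0.9123 dits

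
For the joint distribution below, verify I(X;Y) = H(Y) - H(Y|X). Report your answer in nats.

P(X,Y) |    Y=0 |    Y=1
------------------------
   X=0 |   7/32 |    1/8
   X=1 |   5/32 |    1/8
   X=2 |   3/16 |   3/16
I(X;Y) = 0.0069 nats

Mutual information has multiple equivalent forms:
- I(X;Y) = H(X) - H(X|Y)
- I(X;Y) = H(Y) - H(Y|X)
- I(X;Y) = H(X) + H(Y) - H(X,Y)

Computing all quantities:
H(X) = 1.0916, H(Y) = 0.6853, H(X,Y) = 1.7701
H(X|Y) = 1.0848, H(Y|X) = 0.6785

Verification:
H(X) - H(X|Y) = 1.0916 - 1.0848 = 0.0069
H(Y) - H(Y|X) = 0.6853 - 0.6785 = 0.0069
H(X) + H(Y) - H(X,Y) = 1.0916 + 0.6853 - 1.7701 = 0.0069

All forms give I(X;Y) = 0.0069 nats. ✓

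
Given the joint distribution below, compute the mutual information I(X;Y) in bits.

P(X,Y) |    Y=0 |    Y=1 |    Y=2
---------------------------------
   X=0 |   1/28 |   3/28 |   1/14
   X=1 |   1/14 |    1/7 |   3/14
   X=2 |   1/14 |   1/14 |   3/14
0.0425 bits

Mutual information: I(X;Y) = H(X) + H(Y) - H(X,Y)

Marginals:
P(X) = (3/14, 3/7, 5/14), H(X) = 1.5306 bits
P(Y) = (5/28, 9/28, 1/2), H(Y) = 1.4701 bits

Joint entropy: H(X,Y) = 2.9583 bits

I(X;Y) = 1.5306 + 1.4701 - 2.9583 = 0.0425 bits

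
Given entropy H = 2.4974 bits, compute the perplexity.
5.6467

Perplexity is 2^H (or exp(H) for natural log).

H = 2.4974 bits
Perplexity = 2^2.4974 = 5.6467

Interpretation: The model's uncertainty is equivalent to choosing uniformly among 5.6 options.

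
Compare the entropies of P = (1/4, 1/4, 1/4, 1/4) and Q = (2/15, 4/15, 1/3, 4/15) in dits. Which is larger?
P

Computing entropies in dits:
H(P) = 0.6021
H(Q) = 0.5819

Distribution P has higher entropy.

Intuition: The distribution closer to uniform (more spread out) has higher entropy.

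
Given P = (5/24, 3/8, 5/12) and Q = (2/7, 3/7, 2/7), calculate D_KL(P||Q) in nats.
0.0413 nats

KL divergence: D_KL(P||Q) = Σ p(x) log(p(x)/q(x))

Computing term by term:
  x=0: 5/24 × log_e[(5/24)/(2/7)] = 5/24 × -0.3159 = -0.0658
  x=1: 3/8 × log_e[(3/8)/(3/7)] = 3/8 × -0.1335 = -0.0501
  x=2: 5/12 × log_e[(5/12)/(2/7)] = 5/12 × 0.3773 = 0.1572

D_KL(P||Q) = 0.0413 nats

Note: KL divergence is always non-negative and equals 0 iff P = Q.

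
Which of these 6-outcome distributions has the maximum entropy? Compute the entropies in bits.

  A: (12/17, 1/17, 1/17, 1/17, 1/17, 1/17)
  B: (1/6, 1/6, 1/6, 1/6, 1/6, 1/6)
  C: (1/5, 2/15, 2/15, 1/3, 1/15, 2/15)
B

For a discrete distribution over n outcomes, entropy is maximized by the uniform distribution.

Computing entropies:
H(A) = 1.5569 bits
H(B) = 2.5850 bits
H(C) = 2.4159 bits

The uniform distribution (where all probabilities equal 1/6) achieves the maximum entropy of log_2(6) = 2.5850 bits.

Distribution B has the highest entropy.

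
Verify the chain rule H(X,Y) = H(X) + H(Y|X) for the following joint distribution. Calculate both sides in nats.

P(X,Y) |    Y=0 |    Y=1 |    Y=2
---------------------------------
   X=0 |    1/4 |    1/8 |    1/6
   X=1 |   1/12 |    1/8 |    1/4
H(X,Y) = 1.7187, H(X) = 0.6897, H(Y|X) = 1.0290 (all in nats)

Chain rule: H(X,Y) = H(X) + H(Y|X)

Left side — joint entropy directly:
H(X,Y) = -Σ p(x,y) log p(x,y) = 1.7187 nats

Right side — compute H(Y|X) from the conditional distributions:
P(X) = (13/24, 11/24), so H(X) = 0.6897 nats
H(Y|X) = Σ_x P(X=x) · H(Y|X=x):
  P(Y|X=0) = (6/13, 3/13, 4/13), H(Y|X=0) = 1.0579, weight P(X=0) = 13/24
  P(Y|X=1) = (2/11, 3/11, 6/11), H(Y|X=1) = 0.9949, weight P(X=1) = 11/24
H(Y|X) = 1.0290 nats

H(X) + H(Y|X) = 0.6897 + 1.0290 = 1.7187 nats

Both sides equal 1.7187 nats. ✓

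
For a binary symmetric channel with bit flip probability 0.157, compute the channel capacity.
0.3729 bits

For a binary symmetric channel (BSC) with error probability p:
Capacity C = 1 - H(p) bits per symbol

where H(p) = -p log₂(p) - (1-p) log₂(1-p) is the binary entropy function.

H(0.157) = 0.6271 bits
C = 1 - 0.6271 = 0.3729 bits per symbol

This means we can reliably transmit up to 0.3729 bits of information per channel use.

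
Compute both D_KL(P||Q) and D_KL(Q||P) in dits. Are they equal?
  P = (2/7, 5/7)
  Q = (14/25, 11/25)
D_KL(P||Q) = 0.0668, D_KL(Q||P) = 0.0711

KL divergence is not symmetric: D_KL(P||Q) ≠ D_KL(Q||P) in general.

D_KL(P||Q) = 0.0668 dits
D_KL(Q||P) = 0.0711 dits

No, they are not equal!

This asymmetry is why KL divergence is not a true distance metric.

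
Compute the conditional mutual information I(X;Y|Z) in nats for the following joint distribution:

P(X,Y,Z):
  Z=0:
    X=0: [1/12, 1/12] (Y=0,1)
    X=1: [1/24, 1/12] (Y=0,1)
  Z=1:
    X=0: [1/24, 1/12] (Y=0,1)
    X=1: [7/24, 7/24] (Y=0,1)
0.0099 nats

Conditional mutual information: I(X;Y|Z) = H(X|Z) + H(Y|Z) - H(X,Y|Z)

H(Z) = 0.6036
H(X,Z) = 1.1329 → H(X|Z) = 0.5293
H(Y,Z) = 1.2926 → H(Y|Z) = 0.6889
H(X,Y,Z) = 1.8119 → H(X,Y|Z) = 1.2083

I(X;Y|Z) = 0.5293 + 0.6889 - 1.2083 = 0.0099 nats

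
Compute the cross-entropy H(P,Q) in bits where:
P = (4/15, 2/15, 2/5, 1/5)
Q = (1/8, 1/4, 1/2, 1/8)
2.0667 bits

Cross-entropy: H(P,Q) = -Σ p(x) log q(x)

Alternatively: H(P,Q) = H(P) + D_KL(P||Q)
H(P) = 1.8892 bits
D_KL(P||Q) = 0.1774 bits

H(P,Q) = 1.8892 + 0.1774 = 2.0667 bits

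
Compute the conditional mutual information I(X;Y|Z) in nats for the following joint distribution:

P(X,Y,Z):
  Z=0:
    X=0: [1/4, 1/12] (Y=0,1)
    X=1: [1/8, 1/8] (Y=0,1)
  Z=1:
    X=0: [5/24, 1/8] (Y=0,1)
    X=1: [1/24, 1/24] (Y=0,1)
0.0216 nats

Conditional mutual information: I(X;Y|Z) = H(X|Z) + H(Y|Z) - H(X,Y|Z)

H(Z) = 0.6792
H(X,Z) = 1.2861 → H(X|Z) = 0.6069
H(Y,Z) = 1.3398 → H(Y|Z) = 0.6606
H(X,Y,Z) = 1.9251 → H(X,Y|Z) = 1.2459

I(X;Y|Z) = 0.6069 + 0.6606 - 1.2459 = 0.0216 nats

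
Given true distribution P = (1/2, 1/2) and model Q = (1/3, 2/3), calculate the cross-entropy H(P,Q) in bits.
1.0850 bits

Cross-entropy: H(P,Q) = -Σ p(x) log q(x)

Alternatively: H(P,Q) = H(P) + D_KL(P||Q)
H(P) = 1.0000 bits
D_KL(P||Q) = 0.0850 bits

H(P,Q) = 1.0000 + 0.0850 = 1.0850 bits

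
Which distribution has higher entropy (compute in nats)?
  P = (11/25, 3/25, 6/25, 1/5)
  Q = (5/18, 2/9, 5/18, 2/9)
Q

Computing entropies in nats:
H(P) = 1.2801
H(Q) = 1.3801

Distribution Q has higher entropy.

Intuition: The distribution closer to uniform (more spread out) has higher entropy.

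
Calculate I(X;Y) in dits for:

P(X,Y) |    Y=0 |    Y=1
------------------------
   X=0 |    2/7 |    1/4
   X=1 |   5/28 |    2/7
0.0048 dits

Mutual information: I(X;Y) = H(X) + H(Y) - H(X,Y)

Marginals:
P(X) = (15/28, 13/28), H(X) = 0.2999 dits
P(Y) = (13/28, 15/28), H(Y) = 0.2999 dits

Joint entropy: H(X,Y) = 0.5950 dits

I(X;Y) = 0.2999 + 0.2999 - 0.5950 = 0.0048 dits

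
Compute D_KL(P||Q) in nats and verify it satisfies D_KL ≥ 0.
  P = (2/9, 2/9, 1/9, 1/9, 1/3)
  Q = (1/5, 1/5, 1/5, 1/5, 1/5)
0.0865 nats

KL divergence satisfies the Gibbs inequality: D_KL(P||Q) ≥ 0 for all distributions P, Q.

D_KL(P||Q) = Σ p(x) log(p(x)/q(x))
Term by term:
  x=0: 2/9 × log_e[(2/9)/(1/5)] = 0.0234
  x=1: 2/9 × log_e[(2/9)/(1/5)] = 0.0234
  x=2: 1/9 × log_e[(1/9)/(1/5)] = -0.0653
  x=3: 1/9 × log_e[(1/9)/(1/5)] = -0.0653
  x=4: 1/3 × log_e[(1/3)/(1/5)] = 0.1703
D_KL(P||Q) = 0.0865 nats

D_KL(P||Q) = 0.0865 ≥ 0 ✓

This non-negativity is a fundamental property: relative entropy cannot be negative because it measures how different Q is from P.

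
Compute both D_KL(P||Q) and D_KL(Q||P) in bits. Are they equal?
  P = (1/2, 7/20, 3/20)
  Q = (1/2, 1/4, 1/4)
D_KL(P||Q) = 0.0594, D_KL(Q||P) = 0.0629

KL divergence is not symmetric: D_KL(P||Q) ≠ D_KL(Q||P) in general.

D_KL(P||Q) = 0.0594 bits
D_KL(Q||P) = 0.0629 bits

No, they are not equal!

This asymmetry is why KL divergence is not a true distance metric.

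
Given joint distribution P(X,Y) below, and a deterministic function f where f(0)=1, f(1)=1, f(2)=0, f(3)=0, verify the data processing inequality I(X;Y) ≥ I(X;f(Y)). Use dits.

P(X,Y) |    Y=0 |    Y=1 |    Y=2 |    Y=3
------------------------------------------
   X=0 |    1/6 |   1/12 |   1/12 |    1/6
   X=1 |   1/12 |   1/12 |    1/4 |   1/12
I(X;Y) = 0.0312, I(X;f(Y)) = 0.0062, inequality holds: 0.0312 ≥ 0.0062

Data Processing Inequality: For any Markov chain X → Y → Z, we have I(X;Y) ≥ I(X;Z).

Here Z = f(Y) is a deterministic function of Y, forming X → Y → Z.

Original I(X;Y) = 0.0312 dits

After applying f:
P(X,Z) where Z=f(Y):
- P(X,Z=0) = P(X,Y=2) + P(X,Y=3)
- P(X,Z=1) = P(X,Y=0) + P(X,Y=1)

I(X;Z) = I(X;f(Y)) = 0.0062 dits

Verification: 0.0312 ≥ 0.0062 ✓

Information cannot be created by processing; the function f can only lose information about X.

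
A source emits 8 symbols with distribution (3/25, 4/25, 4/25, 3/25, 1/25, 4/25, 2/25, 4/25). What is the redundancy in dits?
0.0291 dits

Redundancy measures how far a source is from maximum entropy:
R = H_max - H(X)

Maximum entropy for 8 symbols: H_max = log_10(8) = 0.9031 dits
Actual entropy: H(X) = 0.8740 dits
Redundancy: R = 0.9031 - 0.8740 = 0.0291 dits

This redundancy represents potential for compression: the source could be compressed by 0.0291 dits per symbol.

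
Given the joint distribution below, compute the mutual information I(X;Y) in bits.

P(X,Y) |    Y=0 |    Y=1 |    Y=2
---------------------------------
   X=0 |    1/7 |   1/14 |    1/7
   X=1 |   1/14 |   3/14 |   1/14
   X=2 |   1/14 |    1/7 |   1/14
0.0949 bits

Mutual information: I(X;Y) = H(X) + H(Y) - H(X,Y)

Marginals:
P(X) = (5/14, 5/14, 2/7), H(X) = 1.5774 bits
P(Y) = (2/7, 3/7, 2/7), H(Y) = 1.5567 bits

Joint entropy: H(X,Y) = 3.0391 bits

I(X;Y) = 1.5774 + 1.5567 - 3.0391 = 0.0949 bits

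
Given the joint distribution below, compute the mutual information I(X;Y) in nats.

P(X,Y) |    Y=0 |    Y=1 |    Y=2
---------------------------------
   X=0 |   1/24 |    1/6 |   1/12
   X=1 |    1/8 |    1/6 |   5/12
0.0536 nats

Mutual information: I(X;Y) = H(X) + H(Y) - H(X,Y)

Marginals:
P(X) = (7/24, 17/24), H(X) = 0.6036 nats
P(Y) = (1/6, 1/3, 1/2), H(Y) = 1.0114 nats

Joint entropy: H(X,Y) = 1.5615 nats

I(X;Y) = 0.6036 + 1.0114 - 1.5615 = 0.0536 nats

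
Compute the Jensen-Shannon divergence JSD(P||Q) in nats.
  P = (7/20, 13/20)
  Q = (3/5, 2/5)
0.0317 nats

Jensen-Shannon divergence is:
JSD(P||Q) = 0.5 × D_KL(P||M) + 0.5 × D_KL(Q||M)
where M = 0.5 × (P + Q) is the mixture distribution.

M = 0.5 × (7/20, 13/20) + 0.5 × (3/5, 2/5) = (19/40, 21/40)

D_KL(P||M) = 0.0319 nats
D_KL(Q||M) = 0.0314 nats

JSD(P||Q) = 0.5 × 0.0319 + 0.5 × 0.0314 = 0.0317 nats

Unlike KL divergence, JSD is symmetric and bounded: 0 ≤ JSD ≤ log(2).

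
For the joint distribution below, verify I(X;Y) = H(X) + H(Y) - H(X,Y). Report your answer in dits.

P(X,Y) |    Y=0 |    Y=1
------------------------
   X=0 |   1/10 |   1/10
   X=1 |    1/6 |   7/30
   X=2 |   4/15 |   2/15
I(X;Y) = 0.0113 dits

Mutual information has multiple equivalent forms:
- I(X;Y) = H(X) - H(X|Y)
- I(X;Y) = H(Y) - H(Y|X)
- I(X;Y) = H(X) + H(Y) - H(X,Y)

Computing all quantities:
H(X) = 0.4581, H(Y) = 0.3001, H(X,Y) = 0.7469
H(X|Y) = 0.4468, H(Y|X) = 0.2888

Verification:
H(X) - H(X|Y) = 0.4581 - 0.4468 = 0.0113
H(Y) - H(Y|X) = 0.3001 - 0.2888 = 0.0113
H(X) + H(Y) - H(X,Y) = 0.4581 + 0.3001 - 0.7469 = 0.0113

All forms give I(X;Y) = 0.0113 dits. ✓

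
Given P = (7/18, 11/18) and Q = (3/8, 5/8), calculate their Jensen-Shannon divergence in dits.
0.0000 dits

Jensen-Shannon divergence is:
JSD(P||Q) = 0.5 × D_KL(P||M) + 0.5 × D_KL(Q||M)
where M = 0.5 × (P + Q) is the mixture distribution.

M = 0.5 × (7/18, 11/18) + 0.5 × (3/8, 5/8) = (0.381944, 0.618056)

D_KL(P||M) = 0.0000 dits
D_KL(Q||M) = 0.0000 dits

JSD(P||Q) = 0.5 × 0.0000 + 0.5 × 0.0000 = 0.0000 dits

Unlike KL divergence, JSD is symmetric and bounded: 0 ≤ JSD ≤ log(2).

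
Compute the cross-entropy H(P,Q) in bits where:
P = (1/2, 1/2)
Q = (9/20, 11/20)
1.0072 bits

Cross-entropy: H(P,Q) = -Σ p(x) log q(x)

Alternatively: H(P,Q) = H(P) + D_KL(P||Q)
H(P) = 1.0000 bits
D_KL(P||Q) = 0.0072 bits

H(P,Q) = 1.0000 + 0.0072 = 1.0072 bits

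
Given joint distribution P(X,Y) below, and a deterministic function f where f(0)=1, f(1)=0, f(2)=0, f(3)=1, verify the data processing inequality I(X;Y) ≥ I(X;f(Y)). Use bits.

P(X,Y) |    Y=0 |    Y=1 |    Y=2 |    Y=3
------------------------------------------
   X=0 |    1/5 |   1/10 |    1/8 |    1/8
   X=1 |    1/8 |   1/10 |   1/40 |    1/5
I(X;Y) = 0.0705, I(X;f(Y)) = 0.0137, inequality holds: 0.0705 ≥ 0.0137

Data Processing Inequality: For any Markov chain X → Y → Z, we have I(X;Y) ≥ I(X;Z).

Here Z = f(Y) is a deterministic function of Y, forming X → Y → Z.

Original I(X;Y) = 0.0705 bits

After applying f:
P(X,Z) where Z=f(Y):
- P(X,Z=0) = P(X,Y=1) + P(X,Y=2)
- P(X,Z=1) = P(X,Y=0) + P(X,Y=3)

I(X;Z) = I(X;f(Y)) = 0.0137 bits

Verification: 0.0705 ≥ 0.0137 ✓

Information cannot be created by processing; the function f can only lose information about X.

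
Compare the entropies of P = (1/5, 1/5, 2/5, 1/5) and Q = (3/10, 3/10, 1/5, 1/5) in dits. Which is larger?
Q

Computing entropies in dits:
H(P) = 0.5786
H(Q) = 0.5933

Distribution Q has higher entropy.

Intuition: The distribution closer to uniform (more spread out) has higher entropy.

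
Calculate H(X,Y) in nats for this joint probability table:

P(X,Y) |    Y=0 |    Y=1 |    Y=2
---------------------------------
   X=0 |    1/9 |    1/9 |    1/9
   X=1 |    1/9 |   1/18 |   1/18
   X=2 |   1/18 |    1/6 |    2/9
2.0911 nats

Joint entropy is H(X,Y) = -Σ_{x,y} p(x,y) log p(x,y).

Summing over all non-zero entries:
H(X,Y) = -[1/9·log_e(1/9) + 1/9·log_e(1/9) + 1/9·log_e(1/9) + 1/9·log_e(1/9) + 1/18·log_e(1/18) + 1/18·log_e(1/18) + 1/18·log_e(1/18) + 1/6·log_e(1/6) + 2/9·log_e(2/9)]
H(X,Y) = 2.0911 nats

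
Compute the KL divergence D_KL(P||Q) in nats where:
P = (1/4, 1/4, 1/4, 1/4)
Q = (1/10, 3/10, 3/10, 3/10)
0.0923 nats

KL divergence: D_KL(P||Q) = Σ p(x) log(p(x)/q(x))

Computing term by term:
  x=0: 1/4 × log_e[(1/4)/(1/10)] = 1/4 × 0.9163 = 0.2291
  x=1: 1/4 × log_e[(1/4)/(3/10)] = 1/4 × -0.1823 = -0.0456
  x=2: 1/4 × log_e[(1/4)/(3/10)] = 1/4 × -0.1823 = -0.0456
  x=3: 1/4 × log_e[(1/4)/(3/10)] = 1/4 × -0.1823 = -0.0456

D_KL(P||Q) = 0.0923 nats

Note: KL divergence is always non-negative and equals 0 iff P = Q.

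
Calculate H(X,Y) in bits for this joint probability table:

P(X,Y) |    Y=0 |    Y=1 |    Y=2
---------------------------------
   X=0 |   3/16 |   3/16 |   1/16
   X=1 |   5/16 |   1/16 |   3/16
2.3829 bits

Joint entropy is H(X,Y) = -Σ_{x,y} p(x,y) log p(x,y).

Summing over all non-zero entries:
H(X,Y) = -[3/16·log_2(3/16) + 3/16·log_2(3/16) + 1/16·log_2(1/16) + 5/16·log_2(5/16) + 1/16·log_2(1/16) + 3/16·log_2(3/16)]
H(X,Y) = 2.3829 bits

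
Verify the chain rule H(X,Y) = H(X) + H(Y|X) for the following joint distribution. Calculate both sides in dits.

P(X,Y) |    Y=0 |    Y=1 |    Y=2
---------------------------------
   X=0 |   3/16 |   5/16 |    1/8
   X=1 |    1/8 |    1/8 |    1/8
H(X,Y) = 0.7457, H(X) = 0.2873, H(Y|X) = 0.4584 (all in dits)

Chain rule: H(X,Y) = H(X) + H(Y|X)

Left side — joint entropy directly:
H(X,Y) = -Σ p(x,y) log p(x,y) = 0.7457 dits

Right side — compute H(Y|X) from the conditional distributions:
P(X) = (5/8, 3/8), so H(X) = 0.2873 dits
H(Y|X) = Σ_x P(X=x) · H(Y|X=x):
  P(Y|X=0) = (3/10, 1/2, 1/5), H(Y|X=0) = 0.4472, weight P(X=0) = 5/8
  P(Y|X=1) = (1/3, 1/3, 1/3), H(Y|X=1) = 0.4771, weight P(X=1) = 3/8
H(Y|X) = 0.4584 dits

H(X) + H(Y|X) = 0.2873 + 0.4584 = 0.7457 dits

Both sides equal 0.7457 dits. ✓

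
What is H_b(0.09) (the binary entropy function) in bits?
0.4365 bits

The binary entropy function is:
H(p) = -p log(p) - (1-p) log(1-p)

H(0.09) = -0.09 × log_2(0.09) - 0.91 × log_2(0.91)
H(0.09) = 0.4365 bits

Note: Binary entropy is maximized at p=0.5 (H=1 bit) and minimized at p=0 or p=1 (H=0).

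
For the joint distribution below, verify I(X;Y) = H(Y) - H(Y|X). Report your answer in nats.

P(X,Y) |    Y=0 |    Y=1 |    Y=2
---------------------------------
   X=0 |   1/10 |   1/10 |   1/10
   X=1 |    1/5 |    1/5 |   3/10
I(X;Y) = 0.0040 nats

Mutual information has multiple equivalent forms:
- I(X;Y) = H(X) - H(X|Y)
- I(X;Y) = H(Y) - H(Y|X)
- I(X;Y) = H(X) + H(Y) - H(X,Y)

Computing all quantities:
H(X) = 0.6109, H(Y) = 1.0889, H(X,Y) = 1.6957
H(X|Y) = 0.6068, H(Y|X) = 1.0849

Verification:
H(X) - H(X|Y) = 0.6109 - 0.6068 = 0.0040
H(Y) - H(Y|X) = 1.0889 - 1.0849 = 0.0040
H(X) + H(Y) - H(X,Y) = 0.6109 + 1.0889 - 1.6957 = 0.0040

All forms give I(X;Y) = 0.0040 nats. ✓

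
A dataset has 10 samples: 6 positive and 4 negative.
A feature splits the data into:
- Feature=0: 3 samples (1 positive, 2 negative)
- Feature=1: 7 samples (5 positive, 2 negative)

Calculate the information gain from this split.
0.0913 bits

Information Gain = H(Y) - H(Y|Feature)

Before split:
P(positive) = 6/10 = 0.6000
H(Y) = 0.9710 bits

After split:
Feature=0: H = 0.9183 bits (weight = 3/10)
Feature=1: H = 0.8631 bits (weight = 7/10)
H(Y|Feature) = (3/10)×0.9183 + (7/10)×0.8631 = 0.8797 bits

Information Gain = 0.9710 - 0.8797 = 0.0913 bits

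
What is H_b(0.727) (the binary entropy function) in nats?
0.5862 nats

The binary entropy function is:
H(p) = -p log(p) - (1-p) log(1-p)

H(0.727) = -0.727 × log_e(0.727) - 0.273 × log_e(0.273)
H(0.727) = 0.5862 nats

Note: Binary entropy is maximized at p=0.5 (H=1 bit) and minimized at p=0 or p=1 (H=0).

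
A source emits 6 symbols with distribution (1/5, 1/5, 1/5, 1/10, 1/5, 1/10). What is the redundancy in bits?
0.0630 bits

Redundancy measures how far a source is from maximum entropy:
R = H_max - H(X)

Maximum entropy for 6 symbols: H_max = log_2(6) = 2.5850 bits
Actual entropy: H(X) = 2.5219 bits
Redundancy: R = 2.5850 - 2.5219 = 0.0630 bits

This redundancy represents potential for compression: the source could be compressed by 0.0630 bits per symbol.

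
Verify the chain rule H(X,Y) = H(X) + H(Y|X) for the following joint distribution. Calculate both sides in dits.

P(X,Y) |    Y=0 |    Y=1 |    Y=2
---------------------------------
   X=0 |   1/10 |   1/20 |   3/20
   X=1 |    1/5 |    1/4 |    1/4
H(X,Y) = 0.7295, H(X) = 0.2653, H(Y|X) = 0.4642 (all in dits)

Chain rule: H(X,Y) = H(X) + H(Y|X)

Left side — joint entropy directly:
H(X,Y) = -Σ p(x,y) log p(x,y) = 0.7295 dits

Right side — compute H(Y|X) from the conditional distributions:
P(X) = (3/10, 7/10), so H(X) = 0.2653 dits
H(Y|X) = Σ_x P(X=x) · H(Y|X=x):
  P(Y|X=0) = (1/3, 1/6, 1/2), H(Y|X=0) = 0.4392, weight P(X=0) = 3/10
  P(Y|X=1) = (2/7, 5/14, 5/14), H(Y|X=1) = 0.4748, weight P(X=1) = 7/10
H(Y|X) = 0.4642 dits

H(X) + H(Y|X) = 0.2653 + 0.4642 = 0.7295 dits

Both sides equal 0.7295 dits. ✓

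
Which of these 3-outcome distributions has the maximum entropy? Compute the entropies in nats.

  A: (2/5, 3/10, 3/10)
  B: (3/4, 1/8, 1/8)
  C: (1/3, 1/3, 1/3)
C

For a discrete distribution over n outcomes, entropy is maximized by the uniform distribution.

Computing entropies:
H(A) = 1.0889 nats
H(B) = 0.7356 nats
H(C) = 1.0986 nats

The uniform distribution (where all probabilities equal 1/3) achieves the maximum entropy of log_e(3) = 1.0986 nats.

Distribution C has the highest entropy.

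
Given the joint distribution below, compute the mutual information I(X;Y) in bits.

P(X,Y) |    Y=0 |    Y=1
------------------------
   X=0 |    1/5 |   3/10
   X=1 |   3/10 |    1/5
0.0290 bits

Mutual information: I(X;Y) = H(X) + H(Y) - H(X,Y)

Marginals:
P(X) = (1/2, 1/2), H(X) = 1.0000 bits
P(Y) = (1/2, 1/2), H(Y) = 1.0000 bits

Joint entropy: H(X,Y) = 1.9710 bits

I(X;Y) = 1.0000 + 1.0000 - 1.9710 = 0.0290 bits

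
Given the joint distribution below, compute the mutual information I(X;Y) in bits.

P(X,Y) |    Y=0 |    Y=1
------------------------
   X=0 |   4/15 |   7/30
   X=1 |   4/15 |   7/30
0.0000 bits

Mutual information: I(X;Y) = H(X) + H(Y) - H(X,Y)

Marginals:
P(X) = (1/2, 1/2), H(X) = 1.0000 bits
P(Y) = (8/15, 7/15), H(Y) = 0.9968 bits

Joint entropy: H(X,Y) = 1.9968 bits

I(X;Y) = 1.0000 + 0.9968 - 1.9968 = 0.0000 bits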